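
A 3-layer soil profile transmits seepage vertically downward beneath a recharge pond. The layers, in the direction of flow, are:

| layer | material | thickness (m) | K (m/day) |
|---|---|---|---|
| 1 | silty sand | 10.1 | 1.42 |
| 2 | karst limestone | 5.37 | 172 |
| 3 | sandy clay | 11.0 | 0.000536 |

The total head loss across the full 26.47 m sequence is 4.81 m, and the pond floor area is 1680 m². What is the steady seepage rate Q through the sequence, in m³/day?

0.394

Flow is perpendicular to layering, so the layers act in series and the equivalent K is the thickness-weighted harmonic mean.
Total thickness L = 10.1 + 5.37 + 11.0 = 26.47 m.
Σ(b_i/K_i) = 10.1/1.42 + 5.37/172 + 11.0/0.000536 = 20530 d.
K_eq = L / Σ(b_i/K_i) = 26.47 / 20530 = 0.001289 m/day.
Q = K_eq · A · (Δh/L) = 0.001289 × 1680 × (4.81/26.47) = 0.3936 m³/day.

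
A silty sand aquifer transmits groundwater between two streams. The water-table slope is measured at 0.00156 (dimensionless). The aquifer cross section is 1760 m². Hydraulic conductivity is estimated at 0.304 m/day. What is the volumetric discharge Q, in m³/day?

Hydraulic gradient i = 0.00156.
Darcy's law: Q = K · A · i = 0.3040 × 1760 × 0.001560 = 0.8347 m³/day.

0.835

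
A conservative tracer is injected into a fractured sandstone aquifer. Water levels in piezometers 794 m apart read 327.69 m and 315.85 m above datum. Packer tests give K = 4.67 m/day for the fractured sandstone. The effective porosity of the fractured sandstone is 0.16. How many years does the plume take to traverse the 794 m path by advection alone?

Hydraulic gradient i = (327.69 − 315.85) / 794 = 11.84 / 794 = 0.01491.
Darcy flux q = K · i = 4.670 × 0.01491 = 0.06964 m/day.
Seepage velocity v = q / n_e = 0.06964 / 0.16 = 0.4352 m/day.
Travel time t = L / v = 794 / 0.4352 = 1824 days = 4.995 years.

4.99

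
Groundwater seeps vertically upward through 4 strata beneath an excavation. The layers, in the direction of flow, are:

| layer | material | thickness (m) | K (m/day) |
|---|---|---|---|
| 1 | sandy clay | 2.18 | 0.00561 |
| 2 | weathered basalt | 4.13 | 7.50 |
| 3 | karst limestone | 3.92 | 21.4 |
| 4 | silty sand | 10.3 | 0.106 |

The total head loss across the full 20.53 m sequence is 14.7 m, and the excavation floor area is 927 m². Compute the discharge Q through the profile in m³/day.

Flow is perpendicular to layering, so the layers act in series and the equivalent K is the thickness-weighted harmonic mean.
Total thickness L = 2.18 + 4.13 + 3.92 + 10.3 = 20.53 m.
Σ(b_i/K_i) = 2.18/0.00561 + 4.13/7.50 + 3.92/21.4 + 10.3/0.106 = 486.5 d.
K_eq = L / Σ(b_i/K_i) = 20.53 / 486.5 = 0.04220 m/day.
Q = K_eq · A · (Δh/L) = 0.04220 × 927 × (14.7/20.53) = 28.01 m³/day.

28.0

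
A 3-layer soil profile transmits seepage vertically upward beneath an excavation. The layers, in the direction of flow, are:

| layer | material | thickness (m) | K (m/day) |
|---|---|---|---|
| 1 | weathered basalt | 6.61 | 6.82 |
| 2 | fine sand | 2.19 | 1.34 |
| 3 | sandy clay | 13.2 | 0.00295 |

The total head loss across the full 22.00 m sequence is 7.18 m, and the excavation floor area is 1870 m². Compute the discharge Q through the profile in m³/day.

Flow is perpendicular to layering, so the layers act in series and the equivalent K is the thickness-weighted harmonic mean.
Total thickness L = 6.61 + 2.19 + 13.2 = 22.00 m.
Σ(b_i/K_i) = 6.61/6.82 + 2.19/1.34 + 13.2/0.00295 = 4477 d.
K_eq = L / Σ(b_i/K_i) = 22.00 / 4477 = 0.004914 m/day.
Q = K_eq · A · (Δh/L) = 0.004914 × 1870 × (7.18/22.00) = 2.999 m³/day.

3.00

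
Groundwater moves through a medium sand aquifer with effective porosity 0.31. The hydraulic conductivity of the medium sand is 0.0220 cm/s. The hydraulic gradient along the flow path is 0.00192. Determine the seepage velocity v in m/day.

0.118

Convert K: 0.0220 cm/s × 864 = 19.01 m/day.
Hydraulic gradient i = 0.00192.
Darcy flux q = K · i = 19.01 × 0.001920 = 0.03650 m/day.
Seepage velocity v = q / n_e = 0.03650 / 0.31 = 0.1177 m/day.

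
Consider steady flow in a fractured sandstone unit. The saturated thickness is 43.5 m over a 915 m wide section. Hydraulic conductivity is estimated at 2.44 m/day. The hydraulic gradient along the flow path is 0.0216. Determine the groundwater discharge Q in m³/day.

Cross-sectional area A = 915 × 43.5 = 39802 m².
Hydraulic gradient i = 0.0216.
Darcy's law: Q = K · A · i = 2.440 × 39802 × 0.02160 = 2098 m³/day.

2100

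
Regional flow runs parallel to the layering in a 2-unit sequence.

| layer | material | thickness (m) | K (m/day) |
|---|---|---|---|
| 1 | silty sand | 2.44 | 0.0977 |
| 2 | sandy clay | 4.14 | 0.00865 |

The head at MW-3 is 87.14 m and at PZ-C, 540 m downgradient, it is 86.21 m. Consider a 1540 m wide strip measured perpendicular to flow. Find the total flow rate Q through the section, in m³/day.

0.727

Flow is parallel to layering, so each bed carries its own Darcy discharge and the transmissivities add.
Σ(K_i·b_i) = 0.0977×2.44 + 0.00865×4.14 = 0.2742 m²/day.
Hydraulic gradient i = (87.14 − 86.21) / 540 = 0.93 / 540 = 0.001722.
Q = Σ(K_i·b_i) · W · i = 0.2742 × 1540 × 0.001722 = 0.7272 m³/day.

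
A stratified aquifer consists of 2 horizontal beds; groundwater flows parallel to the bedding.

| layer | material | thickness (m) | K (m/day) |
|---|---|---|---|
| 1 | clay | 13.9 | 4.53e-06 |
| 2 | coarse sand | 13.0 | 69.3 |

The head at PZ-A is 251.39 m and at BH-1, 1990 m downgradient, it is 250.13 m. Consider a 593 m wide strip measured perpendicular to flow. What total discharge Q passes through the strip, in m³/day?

338

Flow is parallel to layering, so each bed carries its own Darcy discharge and the transmissivities add.
Σ(K_i·b_i) = 4.53e-06×13.9 + 69.3×13.0 = 900.9 m²/day.
Hydraulic gradient i = (251.39 − 250.13) / 1990 = 1.26 / 1990 = 0.0006332.
Q = Σ(K_i·b_i) · W · i = 900.9 × 593 × 0.0006332 = 338.3 m³/day.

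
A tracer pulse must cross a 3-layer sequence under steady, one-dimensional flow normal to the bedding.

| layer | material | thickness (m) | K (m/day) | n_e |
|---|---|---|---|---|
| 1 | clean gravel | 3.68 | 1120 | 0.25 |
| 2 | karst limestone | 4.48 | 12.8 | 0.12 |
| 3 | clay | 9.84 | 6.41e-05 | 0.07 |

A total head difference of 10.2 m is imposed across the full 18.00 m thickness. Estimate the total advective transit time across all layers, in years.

88.4

With flow normal to the layers, continuity requires the same specific discharge q through every layer.
Σ(b_i/K_i) = 3.68/1120 + 4.48/12.8 + 9.84/6.41e-05 = 1.535e+05 d.
q = Δh / Σ(b_i/K_i) = 10.2 / 1.535e+05 = 6.644e-05 m/day.
In each layer the seepage velocity is v_i = q/n_i, so the layer transit time is t_i = b_i·n_i / q:
  layer 1 (clean gravel): t_1 = 3.68 × 0.25 / 6.644e-05 = 13846 d
  layer 2 (karst limestone): t_2 = 4.48 × 0.12 / 6.644e-05 = 8091 d
  layer 3 (clay): t_3 = 9.84 × 0.07 / 6.644e-05 = 10366 d
Total t = Σ t_i = 32303 days = 88.44 years.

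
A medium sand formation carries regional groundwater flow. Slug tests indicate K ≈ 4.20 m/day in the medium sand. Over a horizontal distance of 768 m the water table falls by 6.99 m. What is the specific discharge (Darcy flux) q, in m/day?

Hydraulic gradient i = Δh / L = 6.99 / 768 = 0.009102.
Specific discharge q = K · i = 4.200 × 0.009102 = 0.03823 m/day.

0.0382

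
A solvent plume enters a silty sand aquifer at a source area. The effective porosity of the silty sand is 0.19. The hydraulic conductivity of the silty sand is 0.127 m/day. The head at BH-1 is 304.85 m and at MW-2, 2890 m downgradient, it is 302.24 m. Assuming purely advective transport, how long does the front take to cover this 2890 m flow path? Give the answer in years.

13100

Hydraulic gradient i = (304.85 − 302.24) / 2890 = 2.61 / 2890 = 0.0009031.
Darcy flux q = K · i = 0.1270 × 0.0009031 = 0.0001147 m/day.
Seepage velocity v = q / n_e = 0.0001147 / 0.19 = 0.0006037 m/day.
Travel time t = L / v = 2890 / 0.0006037 = 4.787e+06 days = 13107 years.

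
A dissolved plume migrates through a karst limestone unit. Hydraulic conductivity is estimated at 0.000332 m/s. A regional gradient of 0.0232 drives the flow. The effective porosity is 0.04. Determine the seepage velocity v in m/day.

Convert K: 0.000332 m/s × 86400 = 28.68 m/day.
Hydraulic gradient i = 0.0232.
Darcy flux q = K · i = 28.68 × 0.02320 = 0.6655 m/day.
Seepage velocity v = q / n_e = 0.6655 / 0.04 = 16.64 m/day.

16.6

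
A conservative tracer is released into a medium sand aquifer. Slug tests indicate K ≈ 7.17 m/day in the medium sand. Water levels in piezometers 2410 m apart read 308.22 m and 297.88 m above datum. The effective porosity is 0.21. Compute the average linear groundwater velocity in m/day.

0.146

Hydraulic gradient i = (308.22 − 297.88) / 2410 = 10.34 / 2410 = 0.004290.
Darcy flux q = K · i = 7.170 × 0.004290 = 0.03076 m/day.
Seepage velocity v = q / n_e = 0.03076 / 0.21 = 0.1465 m/day.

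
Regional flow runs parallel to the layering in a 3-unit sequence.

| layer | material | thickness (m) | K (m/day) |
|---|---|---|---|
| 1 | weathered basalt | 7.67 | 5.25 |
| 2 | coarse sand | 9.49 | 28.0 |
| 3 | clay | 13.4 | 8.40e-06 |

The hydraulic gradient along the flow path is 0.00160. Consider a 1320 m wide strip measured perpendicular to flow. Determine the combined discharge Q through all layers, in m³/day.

Flow is parallel to layering, so each bed carries its own Darcy discharge and the transmissivities add.
Σ(K_i·b_i) = 5.25×7.67 + 28.0×9.49 + 8.40e-06×13.4 = 306.0 m²/day.
Hydraulic gradient i = 0.00160.
Q = Σ(K_i·b_i) · W · i = 306.0 × 1320 × 0.001600 = 646.2 m³/day.

646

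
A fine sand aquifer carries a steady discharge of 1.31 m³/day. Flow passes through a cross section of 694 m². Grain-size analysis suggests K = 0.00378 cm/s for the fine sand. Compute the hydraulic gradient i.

Convert K: 0.00378 cm/s × 864 = 3.266 m/day.
From Q = K·A·i, i = Q / (K·A) = 1.31 / (3.266 × 694.0) = 0.0005780.

0.000578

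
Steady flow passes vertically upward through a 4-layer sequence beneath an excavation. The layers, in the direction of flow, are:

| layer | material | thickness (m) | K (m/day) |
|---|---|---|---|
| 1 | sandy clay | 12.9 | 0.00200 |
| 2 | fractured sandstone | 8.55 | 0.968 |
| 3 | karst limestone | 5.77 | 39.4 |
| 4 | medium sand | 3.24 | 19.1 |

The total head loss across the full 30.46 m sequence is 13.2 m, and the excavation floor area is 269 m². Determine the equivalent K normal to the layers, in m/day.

Flow is perpendicular to layering, so the layers act in series and the equivalent K is the thickness-weighted harmonic mean.
Total thickness L = 12.9 + 8.55 + 5.77 + 3.24 = 30.46 m.
Σ(b_i/K_i) = 12.9/0.00200 + 8.55/0.968 + 5.77/39.4 + 3.24/19.1 = 6459 d.
K_eq = L / Σ(b_i/K_i) = 30.46 / 6459 = 0.004716 m/day.

0.00472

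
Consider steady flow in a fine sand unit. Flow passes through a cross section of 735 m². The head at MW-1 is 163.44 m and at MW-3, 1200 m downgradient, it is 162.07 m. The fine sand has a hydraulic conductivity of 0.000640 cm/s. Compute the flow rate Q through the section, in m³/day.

Convert K: 0.000640 cm/s × 864 = 0.5530 m/day.
Hydraulic gradient i = (163.44 − 162.07) / 1200 = 1.37 / 1200 = 0.001142.
Darcy's law: Q = K · A · i = 0.5530 × 735.0 × 0.001142 = 0.4640 m³/day.

0.464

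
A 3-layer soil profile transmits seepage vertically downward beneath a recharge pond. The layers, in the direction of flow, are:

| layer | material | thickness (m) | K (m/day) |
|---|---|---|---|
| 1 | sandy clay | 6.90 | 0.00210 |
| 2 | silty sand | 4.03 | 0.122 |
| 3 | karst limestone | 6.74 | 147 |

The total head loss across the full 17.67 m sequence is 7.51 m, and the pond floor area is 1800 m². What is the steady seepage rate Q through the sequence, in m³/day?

4.07

Flow is perpendicular to layering, so the layers act in series and the equivalent K is the thickness-weighted harmonic mean.
Total thickness L = 6.90 + 4.03 + 6.74 = 17.67 m.
Σ(b_i/K_i) = 6.90/0.00210 + 4.03/0.122 + 6.74/147 = 3319 d.
K_eq = L / Σ(b_i/K_i) = 17.67 / 3319 = 0.005324 m/day.
Q = K_eq · A · (Δh/L) = 0.005324 × 1800 × (7.51/17.67) = 4.073 m³/day.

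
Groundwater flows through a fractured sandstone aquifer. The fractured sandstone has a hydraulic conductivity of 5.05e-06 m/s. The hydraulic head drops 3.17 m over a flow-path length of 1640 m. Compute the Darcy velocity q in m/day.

0.000843

Convert K: 5.05e-06 m/s × 86400 = 0.4363 m/day.
Hydraulic gradient i = Δh / L = 3.17 / 1640 = 0.001933.
Specific discharge q = K · i = 0.4363 × 0.001933 = 0.0008434 m/day.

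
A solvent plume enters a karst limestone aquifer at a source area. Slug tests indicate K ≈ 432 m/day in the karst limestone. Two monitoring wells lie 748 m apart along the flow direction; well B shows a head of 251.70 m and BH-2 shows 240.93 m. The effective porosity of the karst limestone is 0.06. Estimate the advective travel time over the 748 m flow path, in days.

7.22

Hydraulic gradient i = (251.70 − 240.93) / 748 = 10.77 / 748 = 0.01440.
Darcy flux q = K · i = 432.0 × 0.01440 = 6.220 m/day.
Seepage velocity v = q / n_e = 6.220 / 0.06 = 103.7 m/day.
Travel time t = L / v = 748 / 103.7 = 7.215 days.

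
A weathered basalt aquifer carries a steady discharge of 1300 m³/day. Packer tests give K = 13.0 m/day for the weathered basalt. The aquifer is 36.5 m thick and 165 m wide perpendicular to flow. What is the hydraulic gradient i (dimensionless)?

Cross-sectional area A = 165 × 36.5 = 6022 m².
From Q = K·A·i, i = Q / (K·A) = 1300 / (13.00 × 6022) = 0.01660.

0.0166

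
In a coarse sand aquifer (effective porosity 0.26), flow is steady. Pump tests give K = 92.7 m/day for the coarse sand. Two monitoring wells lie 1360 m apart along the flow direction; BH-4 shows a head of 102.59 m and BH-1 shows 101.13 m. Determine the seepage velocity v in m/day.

Hydraulic gradient i = (102.59 − 101.13) / 1360 = 1.46 / 1360 = 0.001074.
Darcy flux q = K · i = 92.70 × 0.001074 = 0.09952 m/day.
Seepage velocity v = q / n_e = 0.09952 / 0.26 = 0.3828 m/day.

0.383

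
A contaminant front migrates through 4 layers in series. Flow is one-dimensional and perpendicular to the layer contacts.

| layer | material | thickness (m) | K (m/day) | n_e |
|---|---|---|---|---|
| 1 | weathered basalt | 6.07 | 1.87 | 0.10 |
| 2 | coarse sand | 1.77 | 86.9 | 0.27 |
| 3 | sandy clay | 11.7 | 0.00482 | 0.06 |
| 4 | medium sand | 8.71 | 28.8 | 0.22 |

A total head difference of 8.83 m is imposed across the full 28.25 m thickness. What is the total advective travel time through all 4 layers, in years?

2.79

With flow normal to the layers, continuity requires the same specific discharge q through every layer.
Σ(b_i/K_i) = 6.07/1.87 + 1.77/86.9 + 11.7/0.00482 + 8.71/28.8 = 2431 d.
q = Δh / Σ(b_i/K_i) = 8.83 / 2431 = 0.003632 m/day.
In each layer the seepage velocity is v_i = q/n_i, so the layer transit time is t_i = b_i·n_i / q:
  layer 1 (weathered basalt): t_1 = 6.07 × 0.10 / 0.003632 = 167.1 d
  layer 2 (coarse sand): t_2 = 1.77 × 0.27 / 0.003632 = 131.6 d
  layer 3 (sandy clay): t_3 = 11.7 × 0.06 / 0.003632 = 193.3 d
  layer 4 (medium sand): t_4 = 8.71 × 0.22 / 0.003632 = 527.5 d
Total t = Σ t_i = 1019 days = 2.791 years.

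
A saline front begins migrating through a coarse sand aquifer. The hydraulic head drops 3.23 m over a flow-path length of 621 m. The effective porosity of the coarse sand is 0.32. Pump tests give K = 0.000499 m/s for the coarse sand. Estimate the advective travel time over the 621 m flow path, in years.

Convert K: 0.000499 m/s × 86400 = 43.11 m/day.
Hydraulic gradient i = Δh / L = 3.23 / 621 = 0.005201.
Darcy flux q = K · i = 43.11 × 0.005201 = 0.2242 m/day.
Seepage velocity v = q / n_e = 0.2242 / 0.32 = 0.7008 m/day.
Travel time t = L / v = 621 / 0.7008 = 886.2 days = 2.426 years.

2.43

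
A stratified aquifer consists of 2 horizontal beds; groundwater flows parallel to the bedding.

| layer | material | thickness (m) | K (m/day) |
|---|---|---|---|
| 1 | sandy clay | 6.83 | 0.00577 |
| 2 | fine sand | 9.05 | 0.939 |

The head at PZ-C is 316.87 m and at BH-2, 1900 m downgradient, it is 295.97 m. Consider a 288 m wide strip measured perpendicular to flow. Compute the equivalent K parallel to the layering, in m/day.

Flow is parallel to layering, so each bed carries its own Darcy discharge and the transmissivities add.
Σ(K_i·b_i) = 0.00577×6.83 + 0.939×9.05 = 8.537 m²/day.
Total thickness b = 15.88 m, so K_eq = Σ(K_i·b_i)/b = 0.5376 m/day.

0.538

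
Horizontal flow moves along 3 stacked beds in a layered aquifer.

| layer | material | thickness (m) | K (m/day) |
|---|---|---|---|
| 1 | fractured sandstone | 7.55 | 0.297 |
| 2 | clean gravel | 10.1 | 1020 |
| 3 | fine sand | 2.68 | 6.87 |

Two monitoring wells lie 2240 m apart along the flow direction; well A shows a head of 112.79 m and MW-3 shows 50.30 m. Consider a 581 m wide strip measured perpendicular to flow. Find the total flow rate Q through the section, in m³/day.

167000

Flow is parallel to layering, so each bed carries its own Darcy discharge and the transmissivities add.
Σ(K_i·b_i) = 0.297×7.55 + 1020×10.1 + 6.87×2.68 = 10323 m²/day.
Hydraulic gradient i = (112.79 − 50.30) / 2240 = 62.49 / 2240 = 0.02790.
Q = Σ(K_i·b_i) · W · i = 10323 × 581 × 0.02790 = 1.673e+05 m³/day.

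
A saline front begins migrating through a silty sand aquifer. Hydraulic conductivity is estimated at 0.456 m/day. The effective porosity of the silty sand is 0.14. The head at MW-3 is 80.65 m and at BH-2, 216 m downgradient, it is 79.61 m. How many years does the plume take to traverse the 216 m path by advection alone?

37.7

Hydraulic gradient i = (80.65 − 79.61) / 216 = 1.04 / 216 = 0.004815.
Darcy flux q = K · i = 0.4560 × 0.004815 = 0.002196 m/day.
Seepage velocity v = q / n_e = 0.002196 / 0.14 = 0.01568 m/day.
Travel time t = L / v = 216 / 0.01568 = 13773 days = 37.71 years.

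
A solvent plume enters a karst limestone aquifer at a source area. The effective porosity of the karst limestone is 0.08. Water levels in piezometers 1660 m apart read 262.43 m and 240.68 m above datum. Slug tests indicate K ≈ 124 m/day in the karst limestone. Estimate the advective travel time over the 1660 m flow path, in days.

Hydraulic gradient i = (262.43 − 240.68) / 1660 = 21.75 / 1660 = 0.01310.
Darcy flux q = K · i = 124.0 × 0.01310 = 1.625 m/day.
Seepage velocity v = q / n_e = 1.625 / 0.08 = 20.31 m/day.
Travel time t = L / v = 1660 / 20.31 = 81.74 days.

81.7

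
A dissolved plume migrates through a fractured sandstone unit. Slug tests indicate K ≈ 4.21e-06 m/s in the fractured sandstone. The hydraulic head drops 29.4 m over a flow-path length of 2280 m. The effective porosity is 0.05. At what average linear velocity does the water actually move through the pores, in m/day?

0.0938

Convert K: 4.21e-06 m/s × 86400 = 0.3637 m/day.
Hydraulic gradient i = Δh / L = 29.4 / 2280 = 0.01289.
Darcy flux q = K · i = 0.3637 × 0.01289 = 0.004690 m/day.
Seepage velocity v = q / n_e = 0.004690 / 0.05 = 0.09381 m/day.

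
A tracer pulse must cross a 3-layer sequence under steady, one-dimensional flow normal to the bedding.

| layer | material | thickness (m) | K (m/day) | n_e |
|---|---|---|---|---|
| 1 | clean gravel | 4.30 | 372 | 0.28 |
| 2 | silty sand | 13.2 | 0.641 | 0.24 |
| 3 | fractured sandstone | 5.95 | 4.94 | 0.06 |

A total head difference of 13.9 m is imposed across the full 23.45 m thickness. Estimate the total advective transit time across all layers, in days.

7.42

With flow normal to the layers, continuity requires the same specific discharge q through every layer.
Σ(b_i/K_i) = 4.30/372 + 13.2/0.641 + 5.95/4.94 = 21.81 d.
q = Δh / Σ(b_i/K_i) = 13.9 / 21.81 = 0.6374 m/day.
In each layer the seepage velocity is v_i = q/n_i, so the layer transit time is t_i = b_i·n_i / q:
  layer 1 (clean gravel): t_1 = 4.30 × 0.28 / 0.6374 = 1.889 d
  layer 2 (silty sand): t_2 = 13.2 × 0.24 / 0.6374 = 4.971 d
  layer 3 (fractured sandstone): t_3 = 5.95 × 0.06 / 0.6374 = 0.5601 d
Total t = Σ t_i = 7.420 days.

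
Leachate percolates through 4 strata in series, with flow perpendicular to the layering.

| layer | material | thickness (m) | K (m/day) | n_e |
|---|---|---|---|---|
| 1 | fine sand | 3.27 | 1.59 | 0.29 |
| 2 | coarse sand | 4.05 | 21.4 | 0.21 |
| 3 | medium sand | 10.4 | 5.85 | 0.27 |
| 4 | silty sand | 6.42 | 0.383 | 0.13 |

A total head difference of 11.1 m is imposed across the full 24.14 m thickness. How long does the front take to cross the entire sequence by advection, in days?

10.2

With flow normal to the layers, continuity requires the same specific discharge q through every layer.
Σ(b_i/K_i) = 3.27/1.59 + 4.05/21.4 + 10.4/5.85 + 6.42/0.383 = 20.79 d.
q = Δh / Σ(b_i/K_i) = 11.1 / 20.79 = 0.5340 m/day.
In each layer the seepage velocity is v_i = q/n_i, so the layer transit time is t_i = b_i·n_i / q:
  layer 1 (fine sand): t_1 = 3.27 × 0.29 / 0.5340 = 1.776 d
  layer 2 (coarse sand): t_2 = 4.05 × 0.21 / 0.5340 = 1.593 d
  layer 3 (medium sand): t_3 = 10.4 × 0.27 / 0.5340 = 5.258 d
  layer 4 (silty sand): t_4 = 6.42 × 0.13 / 0.5340 = 1.563 d
Total t = Σ t_i = 10.19 days.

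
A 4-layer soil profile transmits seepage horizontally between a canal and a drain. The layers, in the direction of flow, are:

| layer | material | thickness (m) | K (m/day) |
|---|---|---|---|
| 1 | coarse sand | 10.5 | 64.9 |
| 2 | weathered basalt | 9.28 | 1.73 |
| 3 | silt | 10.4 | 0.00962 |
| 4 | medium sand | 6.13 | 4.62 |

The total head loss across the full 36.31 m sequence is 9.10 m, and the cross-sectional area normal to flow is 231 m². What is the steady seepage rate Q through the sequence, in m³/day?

1.93

Flow is perpendicular to layering, so the layers act in series and the equivalent K is the thickness-weighted harmonic mean.
Total thickness L = 10.5 + 9.28 + 10.4 + 6.13 = 36.31 m.
Σ(b_i/K_i) = 10.5/64.9 + 9.28/1.73 + 10.4/0.00962 + 6.13/4.62 = 1088 d.
K_eq = L / Σ(b_i/K_i) = 36.31 / 1088 = 0.03338 m/day.
Q = K_eq · A · (Δh/L) = 0.03338 × 231 × (9.10/36.31) = 1.932 m³/day.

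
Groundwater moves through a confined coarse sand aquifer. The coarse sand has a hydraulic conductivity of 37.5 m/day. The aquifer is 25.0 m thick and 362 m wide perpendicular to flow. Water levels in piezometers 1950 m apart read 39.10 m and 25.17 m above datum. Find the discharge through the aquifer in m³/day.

2420

Cross-sectional area A = 362 × 25.0 = 9050 m².
Hydraulic gradient i = (39.10 − 25.17) / 1950 = 13.93 / 1950 = 0.007144.
Darcy's law: Q = K · A · i = 37.50 × 9050 × 0.007144 = 2424 m³/day.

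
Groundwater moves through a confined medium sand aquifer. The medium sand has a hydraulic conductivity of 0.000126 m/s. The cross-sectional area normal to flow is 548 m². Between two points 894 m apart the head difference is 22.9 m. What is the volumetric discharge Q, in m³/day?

153

Convert K: 0.000126 m/s × 86400 = 10.89 m/day.
Hydraulic gradient i = Δh / L = 22.9 / 894 = 0.02562.
Darcy's law: Q = K · A · i = 10.89 × 548.0 × 0.02562 = 152.8 m³/day.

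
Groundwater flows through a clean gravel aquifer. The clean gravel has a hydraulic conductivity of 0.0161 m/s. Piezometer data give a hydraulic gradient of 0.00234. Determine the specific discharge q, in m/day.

3.26

Convert K: 0.0161 m/s × 86400 = 1391 m/day.
Hydraulic gradient i = 0.00234.
Specific discharge q = K · i = 1391 × 0.002340 = 3.255 m/day.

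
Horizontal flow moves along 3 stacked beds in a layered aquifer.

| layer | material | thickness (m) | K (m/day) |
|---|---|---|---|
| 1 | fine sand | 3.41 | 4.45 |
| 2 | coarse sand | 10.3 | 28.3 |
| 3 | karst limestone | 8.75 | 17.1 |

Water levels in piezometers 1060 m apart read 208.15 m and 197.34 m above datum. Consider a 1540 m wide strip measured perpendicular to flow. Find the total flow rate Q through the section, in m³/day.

Flow is parallel to layering, so each bed carries its own Darcy discharge and the transmissivities add.
Σ(K_i·b_i) = 4.45×3.41 + 28.3×10.3 + 17.1×8.75 = 456.3 m²/day.
Hydraulic gradient i = (208.15 − 197.34) / 1060 = 10.81 / 1060 = 0.01020.
Q = Σ(K_i·b_i) · W · i = 456.3 × 1540 × 0.01020 = 7166 m³/day.

7170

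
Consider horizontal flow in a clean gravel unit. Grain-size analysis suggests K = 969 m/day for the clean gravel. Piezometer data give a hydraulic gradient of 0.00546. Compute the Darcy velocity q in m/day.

5.29

Hydraulic gradient i = 0.00546.
Specific discharge q = K · i = 969.0 × 0.005460 = 5.291 m/day.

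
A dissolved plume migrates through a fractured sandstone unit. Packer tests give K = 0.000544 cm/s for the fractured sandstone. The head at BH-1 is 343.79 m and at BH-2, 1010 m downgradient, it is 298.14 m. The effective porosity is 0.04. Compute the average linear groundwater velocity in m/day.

0.531

Convert K: 0.000544 cm/s × 864 = 0.4700 m/day.
Hydraulic gradient i = (343.79 − 298.14) / 1010 = 45.65 / 1010 = 0.04520.
Darcy flux q = K · i = 0.4700 × 0.04520 = 0.02124 m/day.
Seepage velocity v = q / n_e = 0.02124 / 0.04 = 0.5311 m/day.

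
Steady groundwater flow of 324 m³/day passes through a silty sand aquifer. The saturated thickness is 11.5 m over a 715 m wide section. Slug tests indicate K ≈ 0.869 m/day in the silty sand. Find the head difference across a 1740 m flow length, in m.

78.9

Cross-sectional area A = 715 × 11.5 = 8222 m².
From Q = K·A·i, i = Q / (K·A) = 324 / (0.8690 × 8222) = 0.04534.
Head loss Δh = i · L = 0.04534 × 1740 = 78.90 m.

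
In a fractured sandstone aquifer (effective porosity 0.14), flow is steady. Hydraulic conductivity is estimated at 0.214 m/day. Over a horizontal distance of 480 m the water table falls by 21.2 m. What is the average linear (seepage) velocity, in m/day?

0.0675

Hydraulic gradient i = Δh / L = 21.2 / 480 = 0.04417.
Darcy flux q = K · i = 0.2140 × 0.04417 = 0.009452 m/day.
Seepage velocity v = q / n_e = 0.009452 / 0.14 = 0.06751 m/day.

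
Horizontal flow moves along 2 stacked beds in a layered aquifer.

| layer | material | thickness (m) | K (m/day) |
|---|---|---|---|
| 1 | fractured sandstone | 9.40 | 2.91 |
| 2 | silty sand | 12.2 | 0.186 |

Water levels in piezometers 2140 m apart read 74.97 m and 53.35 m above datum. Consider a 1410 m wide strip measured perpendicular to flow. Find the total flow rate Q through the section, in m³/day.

422

Flow is parallel to layering, so each bed carries its own Darcy discharge and the transmissivities add.
Σ(K_i·b_i) = 2.91×9.40 + 0.186×12.2 = 29.62 m²/day.
Hydraulic gradient i = (74.97 − 53.35) / 2140 = 21.62 / 2140 = 0.01010.
Q = Σ(K_i·b_i) · W · i = 29.62 × 1410 × 0.01010 = 422.0 m³/day.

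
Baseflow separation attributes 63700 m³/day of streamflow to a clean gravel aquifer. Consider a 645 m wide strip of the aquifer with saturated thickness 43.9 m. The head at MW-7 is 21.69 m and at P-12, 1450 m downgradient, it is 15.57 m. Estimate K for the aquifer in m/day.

533

Cross-sectional area A = 645 × 43.9 = 28316 m².
Hydraulic gradient i = (21.69 − 15.57) / 1450 = 6.12 / 1450 = 0.004221.
From Q = K·A·i, K = Q / (A·i) = 63700 / (28316 × 0.004221) = 533.0 m/day.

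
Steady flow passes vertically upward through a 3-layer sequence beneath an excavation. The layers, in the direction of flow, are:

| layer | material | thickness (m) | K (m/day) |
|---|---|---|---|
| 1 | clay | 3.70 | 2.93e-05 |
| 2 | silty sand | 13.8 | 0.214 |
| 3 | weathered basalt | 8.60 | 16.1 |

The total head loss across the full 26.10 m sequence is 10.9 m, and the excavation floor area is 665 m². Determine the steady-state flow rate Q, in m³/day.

0.0574

Flow is perpendicular to layering, so the layers act in series and the equivalent K is the thickness-weighted harmonic mean.
Total thickness L = 3.70 + 13.8 + 8.60 = 26.10 m.
Σ(b_i/K_i) = 3.70/2.93e-05 + 13.8/0.214 + 8.60/16.1 = 1.263e+05 d.
K_eq = L / Σ(b_i/K_i) = 26.10 / 1.263e+05 = 0.0002066 m/day.
Q = K_eq · A · (Δh/L) = 0.0002066 × 665 × (10.9/26.10) = 0.05737 m³/day.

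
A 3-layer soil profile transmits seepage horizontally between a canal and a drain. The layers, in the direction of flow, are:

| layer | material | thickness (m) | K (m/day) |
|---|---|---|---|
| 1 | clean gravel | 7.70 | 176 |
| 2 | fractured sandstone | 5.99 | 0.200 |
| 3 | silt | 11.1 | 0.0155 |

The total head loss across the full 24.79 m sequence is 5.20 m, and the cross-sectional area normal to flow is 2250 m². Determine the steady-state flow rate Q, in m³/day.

15.7

Flow is perpendicular to layering, so the layers act in series and the equivalent K is the thickness-weighted harmonic mean.
Total thickness L = 7.70 + 5.99 + 11.1 = 24.79 m.
Σ(b_i/K_i) = 7.70/176 + 5.99/0.200 + 11.1/0.0155 = 746.1 d.
K_eq = L / Σ(b_i/K_i) = 24.79 / 746.1 = 0.03323 m/day.
Q = K_eq · A · (Δh/L) = 0.03323 × 2250 × (5.20/24.79) = 15.68 m³/day.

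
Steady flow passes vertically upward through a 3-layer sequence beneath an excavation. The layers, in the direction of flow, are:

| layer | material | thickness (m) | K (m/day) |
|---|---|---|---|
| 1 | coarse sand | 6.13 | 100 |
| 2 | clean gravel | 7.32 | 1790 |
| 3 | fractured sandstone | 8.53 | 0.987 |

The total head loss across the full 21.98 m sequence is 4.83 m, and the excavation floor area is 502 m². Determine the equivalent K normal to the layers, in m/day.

2.52

Flow is perpendicular to layering, so the layers act in series and the equivalent K is the thickness-weighted harmonic mean.
Total thickness L = 6.13 + 7.32 + 8.53 = 21.98 m.
Σ(b_i/K_i) = 6.13/100 + 7.32/1790 + 8.53/0.987 = 8.708 d.
K_eq = L / Σ(b_i/K_i) = 21.98 / 8.708 = 2.524 m/day.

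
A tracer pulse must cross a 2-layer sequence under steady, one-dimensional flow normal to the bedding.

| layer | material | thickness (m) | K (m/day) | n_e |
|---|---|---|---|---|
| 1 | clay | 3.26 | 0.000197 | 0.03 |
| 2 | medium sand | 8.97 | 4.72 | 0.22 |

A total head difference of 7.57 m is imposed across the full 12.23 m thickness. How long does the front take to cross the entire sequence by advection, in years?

12.4

With flow normal to the layers, continuity requires the same specific discharge q through every layer.
Σ(b_i/K_i) = 3.26/0.000197 + 8.97/4.72 = 16550 d.
q = Δh / Σ(b_i/K_i) = 7.57 / 16550 = 0.0004574 m/day.
In each layer the seepage velocity is v_i = q/n_i, so the layer transit time is t_i = b_i·n_i / q:
  layer 1 (clay): t_1 = 3.26 × 0.03 / 0.0004574 = 213.8 d
  layer 2 (medium sand): t_2 = 8.97 × 0.22 / 0.0004574 = 4314 d
Total t = Σ t_i = 4528 days = 12.40 years.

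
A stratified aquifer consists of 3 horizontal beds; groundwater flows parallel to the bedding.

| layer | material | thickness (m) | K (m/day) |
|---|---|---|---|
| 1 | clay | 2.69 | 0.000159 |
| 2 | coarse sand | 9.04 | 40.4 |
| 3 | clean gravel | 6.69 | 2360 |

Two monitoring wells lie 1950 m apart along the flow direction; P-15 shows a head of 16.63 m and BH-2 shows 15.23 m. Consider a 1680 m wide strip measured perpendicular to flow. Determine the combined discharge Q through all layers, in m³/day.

19500

Flow is parallel to layering, so each bed carries its own Darcy discharge and the transmissivities add.
Σ(K_i·b_i) = 0.000159×2.69 + 40.4×9.04 + 2360×6.69 = 16154 m²/day.
Hydraulic gradient i = (16.63 − 15.23) / 1950 = 1.4 / 1950 = 0.0007179.
Q = Σ(K_i·b_i) · W · i = 16154 × 1680 × 0.0007179 = 19484 m³/day.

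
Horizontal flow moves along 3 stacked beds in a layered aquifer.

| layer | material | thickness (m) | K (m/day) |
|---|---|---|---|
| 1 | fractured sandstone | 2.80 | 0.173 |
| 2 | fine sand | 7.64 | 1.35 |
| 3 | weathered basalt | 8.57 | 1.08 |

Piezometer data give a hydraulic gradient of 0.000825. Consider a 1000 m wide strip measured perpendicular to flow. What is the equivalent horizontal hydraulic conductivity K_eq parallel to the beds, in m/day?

1.05

Flow is parallel to layering, so each bed carries its own Darcy discharge and the transmissivities add.
Σ(K_i·b_i) = 0.173×2.80 + 1.35×7.64 + 1.08×8.57 = 20.05 m²/day.
Total thickness b = 19.01 m, so K_eq = Σ(K_i·b_i)/b = 1.055 m/day.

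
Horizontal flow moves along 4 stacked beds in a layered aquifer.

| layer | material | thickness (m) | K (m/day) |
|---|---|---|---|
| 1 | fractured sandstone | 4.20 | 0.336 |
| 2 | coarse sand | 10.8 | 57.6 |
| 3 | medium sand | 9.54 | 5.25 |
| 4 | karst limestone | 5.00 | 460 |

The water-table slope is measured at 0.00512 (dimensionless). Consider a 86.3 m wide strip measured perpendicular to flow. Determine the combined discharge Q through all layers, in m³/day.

1310

Flow is parallel to layering, so each bed carries its own Darcy discharge and the transmissivities add.
Σ(K_i·b_i) = 0.336×4.20 + 57.6×10.8 + 5.25×9.54 + 460×5.00 = 2974 m²/day.
Hydraulic gradient i = 0.00512.
Q = Σ(K_i·b_i) · W · i = 2974 × 86.3 × 0.005120 = 1314 m³/day.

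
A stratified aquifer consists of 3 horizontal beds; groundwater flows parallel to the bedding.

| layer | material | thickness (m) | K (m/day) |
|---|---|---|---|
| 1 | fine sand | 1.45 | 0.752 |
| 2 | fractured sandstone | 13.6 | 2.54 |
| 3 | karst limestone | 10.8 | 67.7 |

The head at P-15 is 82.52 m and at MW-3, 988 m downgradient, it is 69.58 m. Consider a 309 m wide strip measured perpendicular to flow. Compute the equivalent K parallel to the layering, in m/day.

29.7

Flow is parallel to layering, so each bed carries its own Darcy discharge and the transmissivities add.
Σ(K_i·b_i) = 0.752×1.45 + 2.54×13.6 + 67.7×10.8 = 766.8 m²/day.
Total thickness b = 25.85 m, so K_eq = Σ(K_i·b_i)/b = 29.66 m/day.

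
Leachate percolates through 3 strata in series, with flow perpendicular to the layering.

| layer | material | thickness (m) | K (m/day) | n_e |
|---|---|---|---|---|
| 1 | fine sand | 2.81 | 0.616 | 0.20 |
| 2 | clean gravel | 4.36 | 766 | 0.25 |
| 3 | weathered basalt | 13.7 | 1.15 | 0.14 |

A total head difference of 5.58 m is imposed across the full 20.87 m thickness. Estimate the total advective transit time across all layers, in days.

10.5

With flow normal to the layers, continuity requires the same specific discharge q through every layer.
Σ(b_i/K_i) = 2.81/0.616 + 4.36/766 + 13.7/1.15 = 16.48 d.
q = Δh / Σ(b_i/K_i) = 5.58 / 16.48 = 0.3386 m/day.
In each layer the seepage velocity is v_i = q/n_i, so the layer transit time is t_i = b_i·n_i / q:
  layer 1 (fine sand): t_1 = 2.81 × 0.20 / 0.3386 = 1.660 d
  layer 2 (clean gravel): t_2 = 4.36 × 0.25 / 0.3386 = 3.219 d
  layer 3 (weathered basalt): t_3 = 13.7 × 0.14 / 0.3386 = 5.665 d
Total t = Σ t_i = 10.54 days.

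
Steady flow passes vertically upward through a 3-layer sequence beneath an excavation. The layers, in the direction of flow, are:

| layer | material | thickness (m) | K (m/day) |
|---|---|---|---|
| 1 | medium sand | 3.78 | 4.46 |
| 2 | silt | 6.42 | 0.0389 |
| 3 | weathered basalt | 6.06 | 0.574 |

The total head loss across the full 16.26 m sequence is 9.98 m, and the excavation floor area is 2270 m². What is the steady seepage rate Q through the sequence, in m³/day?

Flow is perpendicular to layering, so the layers act in series and the equivalent K is the thickness-weighted harmonic mean.
Total thickness L = 3.78 + 6.42 + 6.06 = 16.26 m.
Σ(b_i/K_i) = 3.78/4.46 + 6.42/0.0389 + 6.06/0.574 = 176.4 d.
K_eq = L / Σ(b_i/K_i) = 16.26 / 176.4 = 0.09215 m/day.
Q = K_eq · A · (Δh/L) = 0.09215 × 2270 × (9.98/16.26) = 128.4 m³/day.

128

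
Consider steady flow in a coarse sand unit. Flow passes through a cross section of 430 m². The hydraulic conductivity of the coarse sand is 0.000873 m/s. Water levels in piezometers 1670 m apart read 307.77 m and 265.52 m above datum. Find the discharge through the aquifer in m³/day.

Convert K: 0.000873 m/s × 86400 = 75.43 m/day.
Hydraulic gradient i = (307.77 − 265.52) / 1670 = 42.25 / 1670 = 0.02530.
Darcy's law: Q = K · A · i = 75.43 × 430.0 × 0.02530 = 820.6 m³/day.

821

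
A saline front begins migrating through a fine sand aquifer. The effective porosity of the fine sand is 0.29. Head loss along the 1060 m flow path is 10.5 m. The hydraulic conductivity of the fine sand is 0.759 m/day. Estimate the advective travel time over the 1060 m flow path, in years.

Hydraulic gradient i = Δh / L = 10.5 / 1060 = 0.009906.
Darcy flux q = K · i = 0.7590 × 0.009906 = 0.007518 m/day.
Seepage velocity v = q / n_e = 0.007518 / 0.29 = 0.02593 m/day.
Travel time t = L / v = 1060 / 0.02593 = 40886 days = 111.9 years.

112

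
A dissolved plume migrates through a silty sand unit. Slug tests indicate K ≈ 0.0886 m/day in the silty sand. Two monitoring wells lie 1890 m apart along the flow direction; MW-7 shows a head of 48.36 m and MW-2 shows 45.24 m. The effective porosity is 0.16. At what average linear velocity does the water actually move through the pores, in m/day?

0.000914

Hydraulic gradient i = (48.36 − 45.24) / 1890 = 3.12 / 1890 = 0.001651.
Darcy flux q = K · i = 0.08860 × 0.001651 = 0.0001463 m/day.
Seepage velocity v = q / n_e = 0.0001463 / 0.16 = 0.0009141 m/day.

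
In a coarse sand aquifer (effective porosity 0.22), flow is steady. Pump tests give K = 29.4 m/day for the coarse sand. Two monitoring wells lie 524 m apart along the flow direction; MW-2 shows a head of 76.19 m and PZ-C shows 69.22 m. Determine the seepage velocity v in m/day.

1.78

Hydraulic gradient i = (76.19 − 69.22) / 524 = 6.97 / 524 = 0.01330.
Darcy flux q = K · i = 29.40 × 0.01330 = 0.3911 m/day.
Seepage velocity v = q / n_e = 0.3911 / 0.22 = 1.778 m/day.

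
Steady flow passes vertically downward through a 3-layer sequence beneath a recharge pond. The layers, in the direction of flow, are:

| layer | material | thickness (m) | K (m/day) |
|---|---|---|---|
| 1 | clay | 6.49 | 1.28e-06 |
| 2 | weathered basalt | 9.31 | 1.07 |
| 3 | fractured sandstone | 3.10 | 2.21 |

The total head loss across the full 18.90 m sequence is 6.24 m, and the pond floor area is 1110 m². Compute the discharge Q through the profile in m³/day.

Flow is perpendicular to layering, so the layers act in series and the equivalent K is the thickness-weighted harmonic mean.
Total thickness L = 6.49 + 9.31 + 3.10 = 18.90 m.
Σ(b_i/K_i) = 6.49/1.28e-06 + 9.31/1.07 + 3.10/2.21 = 5.070e+06 d.
K_eq = L / Σ(b_i/K_i) = 18.90 / 5.070e+06 = 3.728e-06 m/day.
Q = K_eq · A · (Δh/L) = 3.728e-06 × 1110 × (6.24/18.90) = 0.001366 m³/day.

0.00137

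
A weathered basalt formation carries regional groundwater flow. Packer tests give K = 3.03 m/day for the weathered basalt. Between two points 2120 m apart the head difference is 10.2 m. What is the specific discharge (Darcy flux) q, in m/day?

0.0146

Hydraulic gradient i = Δh / L = 10.2 / 2120 = 0.004811.
Specific discharge q = K · i = 3.030 × 0.004811 = 0.01458 m/day.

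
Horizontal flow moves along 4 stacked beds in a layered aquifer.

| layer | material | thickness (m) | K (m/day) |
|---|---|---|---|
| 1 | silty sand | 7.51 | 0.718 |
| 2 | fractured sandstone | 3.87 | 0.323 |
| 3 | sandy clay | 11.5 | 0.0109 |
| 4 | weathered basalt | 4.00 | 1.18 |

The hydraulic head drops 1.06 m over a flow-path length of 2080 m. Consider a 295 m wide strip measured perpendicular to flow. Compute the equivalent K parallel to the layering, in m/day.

0.427

Flow is parallel to layering, so each bed carries its own Darcy discharge and the transmissivities add.
Σ(K_i·b_i) = 0.718×7.51 + 0.323×3.87 + 0.0109×11.5 + 1.18×4.00 = 11.49 m²/day.
Total thickness b = 26.88 m, so K_eq = Σ(K_i·b_i)/b = 0.4274 m/day.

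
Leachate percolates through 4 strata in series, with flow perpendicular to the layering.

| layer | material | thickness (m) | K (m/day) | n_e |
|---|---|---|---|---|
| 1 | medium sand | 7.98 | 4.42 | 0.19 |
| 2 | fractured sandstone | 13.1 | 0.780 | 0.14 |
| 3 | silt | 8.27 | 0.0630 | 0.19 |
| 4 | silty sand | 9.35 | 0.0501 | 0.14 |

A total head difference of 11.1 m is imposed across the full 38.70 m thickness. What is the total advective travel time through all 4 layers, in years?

With flow normal to the layers, continuity requires the same specific discharge q through every layer.
Σ(b_i/K_i) = 7.98/4.42 + 13.1/0.780 + 8.27/0.0630 + 9.35/0.0501 = 336.5 d.
q = Δh / Σ(b_i/K_i) = 11.1 / 336.5 = 0.03299 m/day.
In each layer the seepage velocity is v_i = q/n_i, so the layer transit time is t_i = b_i·n_i / q:
  layer 1 (medium sand): t_1 = 7.98 × 0.19 / 0.03299 = 45.96 d
  layer 2 (fractured sandstone): t_2 = 13.1 × 0.14 / 0.03299 = 55.60 d
  layer 3 (silt): t_3 = 8.27 × 0.19 / 0.03299 = 47.63 d
  layer 4 (silty sand): t_4 = 9.35 × 0.14 / 0.03299 = 39.68 d
Total t = Σ t_i = 188.9 days = 0.5171 years.

0.517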